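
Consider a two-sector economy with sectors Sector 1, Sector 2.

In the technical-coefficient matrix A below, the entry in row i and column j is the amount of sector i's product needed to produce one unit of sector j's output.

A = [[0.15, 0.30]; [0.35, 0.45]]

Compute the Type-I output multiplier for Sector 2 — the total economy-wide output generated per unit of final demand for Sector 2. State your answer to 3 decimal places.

I − A =
  [   0.85    -0.30]
  [  -0.35     0.55]
det(I−A) = (0.85)(0.55) − (-0.30)(-0.35) = 0.3625
adj(I−A) = [[0.55, 0.30], [0.35, 0.85]]
(I − A)⁻¹ = adj(I−A) / det(I−A) ≈
  [   1.5172     0.8276]
  [   0.9655     2.3448]
The output multiplier for sector j is the column-j sum of the Leontief inverse (I − A)⁻¹ = adj(I−A) / det(I−A).
Column 2 of adj(I−A): (0.30, 0.85); det(I−A) = 0.3625.
m_2 = (0.30 + 0.85) / 0.3625 = 1.15 / 0.3625 ≈ 3.172.

m_2 = 3.172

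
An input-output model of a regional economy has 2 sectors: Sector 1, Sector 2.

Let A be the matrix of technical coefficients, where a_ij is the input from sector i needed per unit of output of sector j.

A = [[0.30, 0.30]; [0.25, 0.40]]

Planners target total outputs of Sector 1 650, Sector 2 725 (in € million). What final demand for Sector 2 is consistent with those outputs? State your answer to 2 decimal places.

d_2 = 272.50

I − A =
  [   0.70    -0.30]
  [  -0.25     0.60]
d = (I − A) x:
  d_1 = (+0.70)·650 + (-0.30)·725 = 237.50
  d_2 = (-0.25)·650 + (+0.60)·725 = 272.50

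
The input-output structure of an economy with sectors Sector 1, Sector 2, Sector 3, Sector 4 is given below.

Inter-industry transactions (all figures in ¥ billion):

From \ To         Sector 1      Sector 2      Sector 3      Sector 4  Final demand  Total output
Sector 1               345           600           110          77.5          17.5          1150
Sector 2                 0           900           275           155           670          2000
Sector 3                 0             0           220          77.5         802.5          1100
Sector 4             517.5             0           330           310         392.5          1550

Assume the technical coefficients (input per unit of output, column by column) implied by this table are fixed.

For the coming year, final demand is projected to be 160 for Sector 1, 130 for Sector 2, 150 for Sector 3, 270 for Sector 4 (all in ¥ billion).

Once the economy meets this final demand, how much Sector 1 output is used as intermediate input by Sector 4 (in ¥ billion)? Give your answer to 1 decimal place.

Technical coefficients a_ij = z_ij / X_j:
  a_11 = 345/1150 = 0.30, a_21 = 0/1150 = 0.00, a_31 = 0/1150 = 0.00, a_41 = 517.5/1150 = 0.45
  a_12 = 600/2000 = 0.30, a_22 = 900/2000 = 0.45, a_32 = 0/2000 = 0.00, a_42 = 0/2000 = 0.00
  a_13 = 110/1100 = 0.10, a_23 = 275/1100 = 0.25, a_33 = 220/1100 = 0.20, a_43 = 330/1100 = 0.30
  a_14 = 77.5/1550 = 0.05, a_24 = 155/1550 = 0.10, a_34 = 77.5/1550 = 0.05, a_44 = 310/1550 = 0.20
I − A =
  [   0.70    -0.30    -0.10    -0.05]
  [   0.00     0.55    -0.25    -0.10]
  [   0.00     0.00     0.80    -0.05]
  [  -0.45     0.00    -0.30     0.80]
Compute the cofactors C_ij = (−1)^(i+j)·(3×3 minor ij) of I−A; the adjugate is their transpose:
adj(I−A) = Cᵀ =
  [ 0.343750   0.187500   0.121250   0.052500]
  [ 0.041625   0.417250   0.159875   0.064750]
  [ 0.012375   0.006750   0.282125   0.019250]
  [ 0.198000   0.108000   0.174000   0.308000]
det(I−A) = Σ_j (I−A)_1j·C_1j = (0.70)(0.343750) + (-0.30)(0.041625) + (-0.10)(0.012375) + (-0.05)(0.198000) = 0.2170
(I − A)⁻¹ = adj(I−A) / det(I−A) ≈
  [   1.5841     0.8641     0.5588     0.2419]
  [   0.1918     1.9228     0.7368     0.2984]
  [   0.0570     0.0311     1.3001     0.0887]
  [   0.9124     0.4977     0.8018     1.4194]
First solve x = (I − A)⁻¹ d = adj(I−A)·d / det(I−A); in particular x_4 = (0.198000·160 + 0.108000·130 + 0.174000·150 + 0.308000·270) / 0.2170 = 154.98 / 0.2170 ≈ 714.194.
Intermediate flow from 1 to 4: z_14 = a_14 · x_4 = 0.05 × 154.98 / 0.2170 = 7.749 / 0.2170 ≈ 35.7.

z_14 = 35.7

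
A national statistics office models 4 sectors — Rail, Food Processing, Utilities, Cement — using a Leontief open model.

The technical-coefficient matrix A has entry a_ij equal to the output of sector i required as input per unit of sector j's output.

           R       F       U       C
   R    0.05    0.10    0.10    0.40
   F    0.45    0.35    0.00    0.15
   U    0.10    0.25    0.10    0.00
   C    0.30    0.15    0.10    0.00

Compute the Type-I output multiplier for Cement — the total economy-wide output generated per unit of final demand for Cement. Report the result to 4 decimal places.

m_C = 3.1131

I − A =
  [   0.95    -0.10    -0.10    -0.40]
  [  -0.45     0.65     0.00    -0.15]
  [  -0.10    -0.25     0.90     0.00]
  [  -0.30    -0.15    -0.10     1.00]
Compute the cofactors C_ij = (−1)^(i+j)·(3×3 minor ij) of I−A; the adjugate is their transpose:
adj(I−A) = Cᵀ =
  [ 0.561000   0.179000   0.090250   0.251250]
  [ 0.447000   0.733000   0.081750   0.288750]
  [ 0.186500   0.223500   0.441625   0.108125]
  [ 0.254000   0.186000   0.083500   0.497500]
det(I−A) = Σ_j (I−A)_1j·C_1j = (0.95)(0.561000) + (-0.10)(0.447000) + (-0.10)(0.186500) + (-0.40)(0.254000) = 0.3680
(I − A)⁻¹ = adj(I−A) / det(I−A) ≈
  [   1.52446     0.48641     0.24524     0.68274]
  [   1.21467     1.99185     0.22215     0.78465]
  [   0.50679     0.60734     1.20007     0.29382]
  [   0.69022     0.50543     0.22690     1.35190]
The output multiplier for sector j is the column-j sum of the Leontief inverse (I − A)⁻¹ = adj(I−A) / det(I−A).
Column C of adj(I−A): (0.251250, 0.288750, 0.108125, 0.497500); det(I−A) = 0.3680.
m_C = (0.251250 + 0.288750 + 0.108125 + 0.497500) / 0.3680 = 1.145625 / 0.3680 ≈ 3.1131.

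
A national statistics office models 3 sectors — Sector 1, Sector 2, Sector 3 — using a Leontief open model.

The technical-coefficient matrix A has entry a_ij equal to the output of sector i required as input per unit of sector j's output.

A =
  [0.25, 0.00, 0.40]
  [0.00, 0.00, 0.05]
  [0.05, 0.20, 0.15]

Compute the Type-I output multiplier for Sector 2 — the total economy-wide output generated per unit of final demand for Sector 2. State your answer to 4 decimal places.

m_2 = 1.3893

I − A =
  [   0.75     0.00    -0.40]
  [   0.00     1.00    -0.05]
  [  -0.05    -0.20     0.85]
Cofactors of I−A, C_ij = (−1)^(i+j)·(minor ij) (rows/columns in the sector order above):
  C_11 = (1.00)(0.85) − (-0.05)(-0.20) = 0.8400
  C_12 = −[(0.00)(0.85) − (-0.05)(-0.05)] = 0.0025
  C_13 = (0.00)(-0.20) − (1.00)(-0.05) = 0.0500
  C_21 = −[(0.00)(0.85) − (-0.40)(-0.20)] = 0.0800
  C_22 = (0.75)(0.85) − (-0.40)(-0.05) = 0.6175
  C_23 = −[(0.75)(-0.20) − (0.00)(-0.05)] = 0.1500
  C_31 = (0.00)(-0.05) − (-0.40)(1.00) = 0.4000
  C_32 = −[(0.75)(-0.05) − (-0.40)(0.00)] = 0.0375
  C_33 = (0.75)(1.00) − (0.00)(0.00) = 0.7500
det(I−A) = Σ_j (I−A)_1j·C_1j = (0.75)(0.8400) + (0.00)(0.0025) + (-0.40)(0.0500) = 0.6100
adj(I−A) = Cᵀ =
  [ 0.8400   0.0800   0.4000]
  [ 0.0025   0.6175   0.0375]
  [ 0.0500   0.1500   0.7500]
(I − A)⁻¹ = adj(I−A) / det(I−A) ≈
  [   1.37705     0.13115     0.65574]
  [   0.00410     1.01230     0.06148]
  [   0.08197     0.24590     1.22951]
The output multiplier for sector j is the column-j sum of the Leontief inverse (I − A)⁻¹ = adj(I−A) / det(I−A).
Column 2 of adj(I−A): (0.0800, 0.6175, 0.1500); det(I−A) = 0.6100.
m_2 = (0.0800 + 0.6175 + 0.1500) / 0.6100 = 0.8475 / 0.6100 ≈ 1.3893.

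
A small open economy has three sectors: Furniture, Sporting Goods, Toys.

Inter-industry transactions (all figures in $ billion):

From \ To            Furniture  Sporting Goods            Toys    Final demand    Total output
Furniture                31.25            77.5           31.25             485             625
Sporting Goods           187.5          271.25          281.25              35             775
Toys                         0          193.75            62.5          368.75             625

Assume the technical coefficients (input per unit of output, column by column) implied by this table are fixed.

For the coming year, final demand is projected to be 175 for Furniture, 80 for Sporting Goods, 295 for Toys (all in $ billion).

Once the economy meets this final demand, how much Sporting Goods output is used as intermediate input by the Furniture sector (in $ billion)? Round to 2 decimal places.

Technical coefficients a_ij = z_ij / X_j:
  a_FF = 31.25/625 = 0.05, a_SF = 187.5/625 = 0.30, a_TF = 0/625 = 0.00
  a_FS = 77.5/775 = 0.10, a_SS = 271.25/775 = 0.35, a_TS = 193.75/775 = 0.25
  a_FT = 31.25/625 = 0.05, a_ST = 281.25/625 = 0.45, a_TT = 62.5/625 = 0.10
I − A =
  [   0.95    -0.10    -0.05]
  [  -0.30     0.65    -0.45]
  [   0.00    -0.25     0.90]
Cofactors of I−A, C_ij = (−1)^(i+j)·(minor ij) (rows/columns in the sector order above):
  C_11 = (0.65)(0.90) − (-0.45)(-0.25) = 0.4725
  C_12 = −[(-0.30)(0.90) − (-0.45)(0.00)] = 0.2700
  C_13 = (-0.30)(-0.25) − (0.65)(0.00) = 0.0750
  C_21 = −[(-0.10)(0.90) − (-0.05)(-0.25)] = 0.1025
  C_22 = (0.95)(0.90) − (-0.05)(0.00) = 0.8550
  C_23 = −[(0.95)(-0.25) − (-0.10)(0.00)] = 0.2375
  C_31 = (-0.10)(-0.45) − (-0.05)(0.65) = 0.0775
  C_32 = −[(0.95)(-0.45) − (-0.05)(-0.30)] = 0.4425
  C_33 = (0.95)(0.65) − (-0.10)(-0.30) = 0.5875
det(I−A) = Σ_j (I−A)_1j·C_1j = (0.95)(0.4725) + (-0.10)(0.2700) + (-0.05)(0.0750) = 0.418125
adj(I−A) = Cᵀ =
  [ 0.4725   0.1025   0.0775]
  [ 0.2700   0.8550   0.4425]
  [ 0.0750   0.2375   0.5875]
(I − A)⁻¹ = adj(I−A) / det(I−A) ≈
  [   1.1300     0.2451     0.1854]
  [   0.6457     2.0448     1.0583]
  [   0.1794     0.5680     1.4051]
First solve x = (I − A)⁻¹ d = adj(I−A)·d / det(I−A); in particular x_F = (0.4725·175 + 0.1025·80 + 0.0775·295) / 0.418125 = 113.75 / 0.418125 ≈ 272.0478.
Intermediate flow from S to F: z_SF = a_SF · x_F = 0.30 × 113.75 / 0.418125 = 34.125 / 0.418125 ≈ 81.61.

z_SF = 81.61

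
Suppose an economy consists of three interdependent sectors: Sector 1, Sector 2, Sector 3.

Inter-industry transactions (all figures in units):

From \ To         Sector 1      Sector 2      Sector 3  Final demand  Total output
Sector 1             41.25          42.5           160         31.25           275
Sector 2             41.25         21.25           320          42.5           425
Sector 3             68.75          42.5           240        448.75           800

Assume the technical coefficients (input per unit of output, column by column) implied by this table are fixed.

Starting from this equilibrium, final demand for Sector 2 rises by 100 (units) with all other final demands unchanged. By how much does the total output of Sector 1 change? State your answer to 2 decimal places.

Δx_1 = 19.55

Technical coefficients a_ij = z_ij / X_j:
  a_11 = 41.25/275 = 0.15, a_21 = 41.25/275 = 0.15, a_31 = 68.75/275 = 0.25
  a_12 = 42.5/425 = 0.10, a_22 = 21.25/425 = 0.05, a_32 = 42.5/425 = 0.10
  a_13 = 160/800 = 0.20, a_23 = 320/800 = 0.40, a_33 = 240/800 = 0.30
I − A =
  [   0.85    -0.10    -0.20]
  [  -0.15     0.95    -0.40]
  [  -0.25    -0.10     0.70]
Cofactors of I−A, C_ij = (−1)^(i+j)·(minor ij) (rows/columns in the sector order above):
  C_11 = (0.95)(0.70) − (-0.40)(-0.10) = 0.6250
  C_12 = −[(-0.15)(0.70) − (-0.40)(-0.25)] = 0.2050
  C_13 = (-0.15)(-0.10) − (0.95)(-0.25) = 0.2525
  C_21 = −[(-0.10)(0.70) − (-0.20)(-0.10)] = 0.0900
  C_22 = (0.85)(0.70) − (-0.20)(-0.25) = 0.5450
  C_23 = −[(0.85)(-0.10) − (-0.10)(-0.25)] = 0.1100
  C_31 = (-0.10)(-0.40) − (-0.20)(0.95) = 0.2300
  C_32 = −[(0.85)(-0.40) − (-0.20)(-0.15)] = 0.3700
  C_33 = (0.85)(0.95) − (-0.10)(-0.15) = 0.7925
det(I−A) = Σ_j (I−A)_1j·C_1j = (0.85)(0.6250) + (-0.10)(0.2050) + (-0.20)(0.2525) = 0.46025
adj(I−A) = Cᵀ =
  [ 0.6250   0.0900   0.2300]
  [ 0.2050   0.5450   0.3700]
  [ 0.2525   0.1100   0.7925]
(I − A)⁻¹ = adj(I−A) / det(I−A) ≈
  [   1.3580     0.1955     0.4997]
  [   0.4454     1.1841     0.8039]
  [   0.5486     0.2390     1.7219]
Δx = (I − A)⁻¹ Δd with Δd having +100 in the Sector 2 component and 0 elsewhere.
So Δx_1 = L_12 · (+100), where L_12 = adj(I−A)_12 / det(I−A) = 0.0900 / 0.46025.
Δx_1 = 0.0900 × (+100) / 0.46025 = 9.00 / 0.46025 ≈ 19.55.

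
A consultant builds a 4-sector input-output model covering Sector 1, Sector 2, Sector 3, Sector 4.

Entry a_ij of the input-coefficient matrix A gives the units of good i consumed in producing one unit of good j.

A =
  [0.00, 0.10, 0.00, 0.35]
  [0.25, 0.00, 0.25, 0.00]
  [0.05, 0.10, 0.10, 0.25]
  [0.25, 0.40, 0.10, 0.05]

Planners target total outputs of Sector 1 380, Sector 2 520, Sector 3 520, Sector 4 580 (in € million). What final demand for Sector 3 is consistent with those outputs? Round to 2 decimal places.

I − A =
  [   1.00    -0.10     0.00    -0.35]
  [  -0.25     1.00    -0.25     0.00]
  [  -0.05    -0.10     0.90    -0.25]
  [  -0.25    -0.40    -0.10     0.95]
d = (I − A) x:
  d_1 = (+1.00)·380 + (-0.10)·520 + (+0.00)·520 + (-0.35)·580 = 125.00
  d_2 = (-0.25)·380 + (+1.00)·520 + (-0.25)·520 + (+0.00)·580 = 295.00
  d_3 = (-0.05)·380 + (-0.10)·520 + (+0.90)·520 + (-0.25)·580 = 252.00
  d_4 = (-0.25)·380 + (-0.40)·520 + (-0.10)·520 + (+0.95)·580 = 196.00

d_3 = 252.00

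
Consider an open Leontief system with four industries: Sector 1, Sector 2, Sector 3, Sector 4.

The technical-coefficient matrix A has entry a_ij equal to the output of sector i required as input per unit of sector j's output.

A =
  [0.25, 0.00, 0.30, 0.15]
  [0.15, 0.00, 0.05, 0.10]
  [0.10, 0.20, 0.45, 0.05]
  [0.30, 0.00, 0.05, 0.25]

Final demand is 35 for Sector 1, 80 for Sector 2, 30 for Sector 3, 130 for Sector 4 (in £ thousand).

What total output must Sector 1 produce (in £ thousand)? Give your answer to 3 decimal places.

I − A =
  [   0.75     0.00    -0.30    -0.15]
  [  -0.15     1.00    -0.05    -0.10]
  [  -0.10    -0.20     0.55    -0.05]
  [  -0.30     0.00    -0.05     0.75]
Compute the cofactors C_ij = (−1)^(i+j)·(3×3 minor ij) of I−A; the adjugate is their transpose:
adj(I−A) = Cᵀ =
  [ 0.4015   0.0465   0.2325   0.1020]
  [ 0.0830   0.2550   0.0735   0.0555]
  [ 0.1185   0.1035   0.5175   0.0720]
  [ 0.1685   0.0255   0.1275   0.3660]
det(I−A) = Σ_j (I−A)_1j·C_1j = (0.75)(0.4015) + (0.00)(0.0830) + (-0.30)(0.1185) + (-0.15)(0.1685) = 0.2403
(I − A)⁻¹ = adj(I−A) / det(I−A) ≈
  [   1.6708     0.1935     0.9675     0.4245]
  [   0.3454     1.0612     0.3059     0.2310]
  [   0.4931     0.4307     2.1536     0.2996]
  [   0.7012     0.1061     0.5306     1.5231]
x = (I − A)⁻¹ d = adj(I−A)·d / det(I−A), with det(I−A) = 0.2403:
  x_1 = (0.4015·35 + 0.0465·80 + 0.2325·30 + 0.1020·130) / 0.2403 = 38.0075 / 0.2403 ≈ 158.167
  x_2 = (0.0830·35 + 0.2550·80 + 0.0735·30 + 0.0555·130) / 0.2403 = 32.725 / 0.2403 ≈ 136.184
  x_3 = (0.1185·35 + 0.1035·80 + 0.5175·30 + 0.0720·130) / 0.2403 = 37.3125 / 0.2403 ≈ 155.275
  x_4 = (0.1685·35 + 0.0255·80 + 0.1275·30 + 0.3660·130) / 0.2403 = 59.3425 / 0.2403 ≈ 246.952

x_1 = 158.167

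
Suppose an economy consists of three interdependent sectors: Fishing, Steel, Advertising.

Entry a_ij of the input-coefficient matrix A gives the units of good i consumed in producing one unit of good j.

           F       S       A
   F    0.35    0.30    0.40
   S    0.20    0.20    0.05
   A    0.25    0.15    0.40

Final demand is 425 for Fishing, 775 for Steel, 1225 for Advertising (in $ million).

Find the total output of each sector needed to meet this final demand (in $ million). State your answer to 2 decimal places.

I − A =
  [   0.65    -0.30    -0.40]
  [  -0.20     0.80    -0.05]
  [  -0.25    -0.15     0.60]
Cofactors of I−A, C_ij = (−1)^(i+j)·(minor ij) (rows/columns in the sector order above):
  C_11 = (0.80)(0.60) − (-0.05)(-0.15) = 0.4725
  C_12 = −[(-0.20)(0.60) − (-0.05)(-0.25)] = 0.1325
  C_13 = (-0.20)(-0.15) − (0.80)(-0.25) = 0.2300
  C_21 = −[(-0.30)(0.60) − (-0.40)(-0.15)] = 0.2400
  C_22 = (0.65)(0.60) − (-0.40)(-0.25) = 0.2900
  C_23 = −[(0.65)(-0.15) − (-0.30)(-0.25)] = 0.1725
  C_31 = (-0.30)(-0.05) − (-0.40)(0.80) = 0.3350
  C_32 = −[(0.65)(-0.05) − (-0.40)(-0.20)] = 0.1125
  C_33 = (0.65)(0.80) − (-0.30)(-0.20) = 0.4600
det(I−A) = Σ_j (I−A)_1j·C_1j = (0.65)(0.4725) + (-0.30)(0.1325) + (-0.40)(0.2300) = 0.175375
adj(I−A) = Cᵀ =
  [ 0.4725   0.2400   0.3350]
  [ 0.1325   0.2900   0.1125]
  [ 0.2300   0.1725   0.4600]
(I − A)⁻¹ = adj(I−A) / det(I−A) ≈
  [   2.6942     1.3685     1.9102]
  [   0.7555     1.6536     0.6415]
  [   1.3115     0.9836     2.6230]
x = (I − A)⁻¹ d = adj(I−A)·d / det(I−A), with det(I−A) = 0.175375:
  x_F = (0.4725·425 + 0.2400·775 + 0.3350·1225) / 0.175375 = 797.1875 / 0.175375 ≈ 4545.62
  x_S = (0.1325·425 + 0.2900·775 + 0.1125·1225) / 0.175375 = 418.875 / 0.175375 ≈ 2388.45
  x_A = (0.2300·425 + 0.1725·775 + 0.4600·1225) / 0.175375 = 794.9375 / 0.175375 ≈ 4532.79

x_F = 4545.62, x_S = 2388.45, x_A = 4532.79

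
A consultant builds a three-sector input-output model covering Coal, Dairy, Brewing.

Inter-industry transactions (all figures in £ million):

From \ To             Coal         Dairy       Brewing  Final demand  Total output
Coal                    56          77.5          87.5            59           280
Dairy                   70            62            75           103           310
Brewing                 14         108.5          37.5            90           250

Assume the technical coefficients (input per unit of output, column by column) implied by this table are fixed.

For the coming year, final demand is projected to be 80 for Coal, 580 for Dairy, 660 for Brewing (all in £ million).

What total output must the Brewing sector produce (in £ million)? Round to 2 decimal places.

Technical coefficients a_ij = z_ij / X_j:
  a_11 = 56/280 = 0.20, a_21 = 70/280 = 0.25, a_31 = 14/280 = 0.05
  a_12 = 77.5/310 = 0.25, a_22 = 62/310 = 0.20, a_32 = 108.5/310 = 0.35
  a_13 = 87.5/250 = 0.35, a_23 = 75/250 = 0.30, a_33 = 37.5/250 = 0.15
I − A =
  [   0.80    -0.25    -0.35]
  [  -0.25     0.80    -0.30]
  [  -0.05    -0.35     0.85]
Cofactors of I−A, C_ij = (−1)^(i+j)·(minor ij) (rows/columns in the sector order above):
  C_11 = (0.80)(0.85) − (-0.30)(-0.35) = 0.5750
  C_12 = −[(-0.25)(0.85) − (-0.30)(-0.05)] = 0.2275
  C_13 = (-0.25)(-0.35) − (0.80)(-0.05) = 0.1275
  C_21 = −[(-0.25)(0.85) − (-0.35)(-0.35)] = 0.3350
  C_22 = (0.80)(0.85) − (-0.35)(-0.05) = 0.6625
  C_23 = −[(0.80)(-0.35) − (-0.25)(-0.05)] = 0.2925
  C_31 = (-0.25)(-0.30) − (-0.35)(0.80) = 0.3550
  C_32 = −[(0.80)(-0.30) − (-0.35)(-0.25)] = 0.3275
  C_33 = (0.80)(0.80) − (-0.25)(-0.25) = 0.5775
det(I−A) = Σ_j (I−A)_1j·C_1j = (0.80)(0.5750) + (-0.25)(0.2275) + (-0.35)(0.1275) = 0.3585
adj(I−A) = Cᵀ =
  [ 0.5750   0.3350   0.3550]
  [ 0.2275   0.6625   0.3275]
  [ 0.1275   0.2925   0.5775]
(I − A)⁻¹ = adj(I−A) / det(I−A) ≈
  [   1.6039     0.9344     0.9902]
  [   0.6346     1.8480     0.9135]
  [   0.3556     0.8159     1.6109]
x = (I − A)⁻¹ d = adj(I−A)·d / det(I−A), with det(I−A) = 0.3585:
  x_1 = (0.5750·80 + 0.3350·580 + 0.3550·660) / 0.3585 = 474.60 / 0.3585 ≈ 1323.85
  x_2 = (0.2275·80 + 0.6625·580 + 0.3275·660) / 0.3585 = 618.60 / 0.3585 ≈ 1725.52
  x_3 = (0.1275·80 + 0.2925·580 + 0.5775·660) / 0.3585 = 561.00 / 0.3585 ≈ 1564.85

x_3 = 1564.85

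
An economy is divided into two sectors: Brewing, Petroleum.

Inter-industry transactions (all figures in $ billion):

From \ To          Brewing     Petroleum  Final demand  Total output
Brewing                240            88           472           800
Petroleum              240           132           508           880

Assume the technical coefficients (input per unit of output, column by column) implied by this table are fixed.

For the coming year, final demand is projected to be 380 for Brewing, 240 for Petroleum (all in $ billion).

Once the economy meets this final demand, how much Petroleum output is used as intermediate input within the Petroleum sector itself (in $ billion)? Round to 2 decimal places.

z_PP = 74.87

Technical coefficients a_ij = z_ij / X_j:
  a_BB = 240/800 = 0.30, a_PB = 240/800 = 0.30
  a_BP = 88/880 = 0.10, a_PP = 132/880 = 0.15
I − A =
  [   0.70    -0.10]
  [  -0.30     0.85]
det(I−A) = (0.70)(0.85) − (-0.10)(-0.30) = 0.5650
adj(I−A) = [[0.85, 0.10], [0.30, 0.70]]
(I − A)⁻¹ = adj(I−A) / det(I−A) ≈
  [   1.5044     0.1770]
  [   0.5310     1.2389]
First solve x = (I − A)⁻¹ d = adj(I−A)·d / det(I−A); in particular x_P = (0.30·380 + 0.70·240) / 0.5650 = 282.00 / 0.5650 ≈ 499.1150.
Intermediate flow from P to P: z_PP = a_PP · x_P = 0.15 × 282.00 / 0.5650 = 42.30 / 0.5650 ≈ 74.87.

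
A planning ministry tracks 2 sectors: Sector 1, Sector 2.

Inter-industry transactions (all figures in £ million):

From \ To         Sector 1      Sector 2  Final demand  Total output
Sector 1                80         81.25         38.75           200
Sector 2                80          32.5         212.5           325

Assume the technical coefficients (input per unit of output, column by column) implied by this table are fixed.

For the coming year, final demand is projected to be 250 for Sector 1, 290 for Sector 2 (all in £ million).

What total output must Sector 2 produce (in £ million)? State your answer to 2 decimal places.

x_2 = 622.73

Technical coefficients a_ij = z_ij / X_j:
  a_11 = 80/200 = 0.40, a_21 = 80/200 = 0.40
  a_12 = 81.25/325 = 0.25, a_22 = 32.5/325 = 0.10
I − A =
  [   0.60    -0.25]
  [  -0.40     0.90]
det(I−A) = (0.60)(0.90) − (-0.25)(-0.40) = 0.4400
adj(I−A) = [[0.90, 0.25], [0.40, 0.60]]
(I − A)⁻¹ = adj(I−A) / det(I−A) ≈
  [   2.0455     0.5682]
  [   0.9091     1.3636]
x = (I − A)⁻¹ d = adj(I−A)·d / det(I−A), with det(I−A) = 0.4400:
  x_1 = (0.90·250 + 0.25·290) / 0.4400 = 297.50 / 0.4400 ≈ 676.14
  x_2 = (0.40·250 + 0.60·290) / 0.4400 = 274.00 / 0.4400 ≈ 622.73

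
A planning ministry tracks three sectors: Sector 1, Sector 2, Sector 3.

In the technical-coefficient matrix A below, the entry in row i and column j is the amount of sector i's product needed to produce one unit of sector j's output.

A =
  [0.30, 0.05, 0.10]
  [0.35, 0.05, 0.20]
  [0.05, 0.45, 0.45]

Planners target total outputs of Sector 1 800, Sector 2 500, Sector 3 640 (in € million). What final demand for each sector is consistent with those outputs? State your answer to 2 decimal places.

d_1 = 471.00, d_2 = 67.00, d_3 = 87.00

I − A =
  [   0.70    -0.05    -0.10]
  [  -0.35     0.95    -0.20]
  [  -0.05    -0.45     0.55]
d = (I − A) x:
  d_1 = (+0.70)·800 + (-0.05)·500 + (-0.10)·640 = 471.00
  d_2 = (-0.35)·800 + (+0.95)·500 + (-0.20)·640 = 67.00
  d_3 = (-0.05)·800 + (-0.45)·500 + (+0.55)·640 = 87.00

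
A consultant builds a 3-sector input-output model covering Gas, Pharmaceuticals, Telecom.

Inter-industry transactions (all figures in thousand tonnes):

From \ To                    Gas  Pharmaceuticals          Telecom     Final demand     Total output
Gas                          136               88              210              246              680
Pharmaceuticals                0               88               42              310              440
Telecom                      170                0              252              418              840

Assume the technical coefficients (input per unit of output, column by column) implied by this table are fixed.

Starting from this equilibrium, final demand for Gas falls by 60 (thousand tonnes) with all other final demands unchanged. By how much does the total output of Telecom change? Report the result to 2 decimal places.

Δx_T = -30.34

Technical coefficients a_ij = z_ij / X_j:
  a_GG = 136/680 = 0.20, a_PG = 0/680 = 0.00, a_TG = 170/680 = 0.25
  a_GP = 88/440 = 0.20, a_PP = 88/440 = 0.20, a_TP = 0/440 = 0.00
  a_GT = 210/840 = 0.25, a_PT = 42/840 = 0.05, a_TT = 252/840 = 0.30
I − A =
  [   0.80    -0.20    -0.25]
  [   0.00     0.80    -0.05]
  [  -0.25     0.00     0.70]
Cofactors of I−A, C_ij = (−1)^(i+j)·(minor ij) (rows/columns in the sector order above):
  C_11 = (0.80)(0.70) − (-0.05)(0.00) = 0.5600
  C_12 = −[(0.00)(0.70) − (-0.05)(-0.25)] = 0.0125
  C_13 = (0.00)(0.00) − (0.80)(-0.25) = 0.2000
  C_21 = −[(-0.20)(0.70) − (-0.25)(0.00)] = 0.1400
  C_22 = (0.80)(0.70) − (-0.25)(-0.25) = 0.4975
  C_23 = −[(0.80)(0.00) − (-0.20)(-0.25)] = 0.0500
  C_31 = (-0.20)(-0.05) − (-0.25)(0.80) = 0.2100
  C_32 = −[(0.80)(-0.05) − (-0.25)(0.00)] = 0.0400
  C_33 = (0.80)(0.80) − (-0.20)(0.00) = 0.6400
det(I−A) = Σ_j (I−A)_1j·C_1j = (0.80)(0.5600) + (-0.20)(0.0125) + (-0.25)(0.2000) = 0.3955
adj(I−A) = Cᵀ =
  [ 0.5600   0.1400   0.2100]
  [ 0.0125   0.4975   0.0400]
  [ 0.2000   0.0500   0.6400]
(I − A)⁻¹ = adj(I−A) / det(I−A) ≈
  [   1.4159     0.3540     0.5310]
  [   0.0316     1.2579     0.1011]
  [   0.5057     0.1264     1.6182]
Δx = (I − A)⁻¹ Δd with Δd having -60 in the Gas component and 0 elsewhere.
So Δx_T = L_TG · (-60), where L_TG = adj(I−A)_TG / det(I−A) = 0.2000 / 0.3955.
Δx_T = 0.2000 × (-60) / 0.3955 = -12.00 / 0.3955 ≈ -30.34.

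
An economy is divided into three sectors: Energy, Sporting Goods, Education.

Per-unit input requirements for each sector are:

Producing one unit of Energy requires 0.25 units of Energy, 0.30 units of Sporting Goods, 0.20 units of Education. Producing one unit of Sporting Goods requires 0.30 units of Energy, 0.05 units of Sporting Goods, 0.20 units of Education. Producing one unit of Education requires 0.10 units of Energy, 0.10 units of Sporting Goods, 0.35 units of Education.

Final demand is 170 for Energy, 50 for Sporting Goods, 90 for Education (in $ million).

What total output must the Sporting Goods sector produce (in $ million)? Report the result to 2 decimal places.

x_2 = 193.45

I − A =
  [   0.75    -0.30    -0.10]
  [  -0.30     0.95    -0.10]
  [  -0.20    -0.20     0.65]
Cofactors of I−A, C_ij = (−1)^(i+j)·(minor ij) (rows/columns in the sector order above):
  C_11 = (0.95)(0.65) − (-0.10)(-0.20) = 0.5975
  C_12 = −[(-0.30)(0.65) − (-0.10)(-0.20)] = 0.2150
  C_13 = (-0.30)(-0.20) − (0.95)(-0.20) = 0.2500
  C_21 = −[(-0.30)(0.65) − (-0.10)(-0.20)] = 0.2150
  C_22 = (0.75)(0.65) − (-0.10)(-0.20) = 0.4675
  C_23 = −[(0.75)(-0.20) − (-0.30)(-0.20)] = 0.2100
  C_31 = (-0.30)(-0.10) − (-0.10)(0.95) = 0.1250
  C_32 = −[(0.75)(-0.10) − (-0.10)(-0.30)] = 0.1050
  C_33 = (0.75)(0.95) − (-0.30)(-0.30) = 0.6225
det(I−A) = Σ_j (I−A)_1j·C_1j = (0.75)(0.5975) + (-0.30)(0.2150) + (-0.10)(0.2500) = 0.358625
adj(I−A) = Cᵀ =
  [ 0.5975   0.2150   0.1250]
  [ 0.2150   0.4675   0.1050]
  [ 0.2500   0.2100   0.6225]
(I − A)⁻¹ = adj(I−A) / det(I−A) ≈
  [   1.6661     0.5995     0.3486]
  [   0.5995     1.3036     0.2928]
  [   0.6971     0.5856     1.7358]
x = (I − A)⁻¹ d = adj(I−A)·d / det(I−A), with det(I−A) = 0.358625:
  x_1 = (0.5975·170 + 0.2150·50 + 0.1250·90) / 0.358625 = 123.575 / 0.358625 ≈ 344.58
  x_2 = (0.2150·170 + 0.4675·50 + 0.1050·90) / 0.358625 = 69.375 / 0.358625 ≈ 193.45
  x_3 = (0.2500·170 + 0.2100·50 + 0.6225·90) / 0.358625 = 109.025 / 0.358625 ≈ 304.01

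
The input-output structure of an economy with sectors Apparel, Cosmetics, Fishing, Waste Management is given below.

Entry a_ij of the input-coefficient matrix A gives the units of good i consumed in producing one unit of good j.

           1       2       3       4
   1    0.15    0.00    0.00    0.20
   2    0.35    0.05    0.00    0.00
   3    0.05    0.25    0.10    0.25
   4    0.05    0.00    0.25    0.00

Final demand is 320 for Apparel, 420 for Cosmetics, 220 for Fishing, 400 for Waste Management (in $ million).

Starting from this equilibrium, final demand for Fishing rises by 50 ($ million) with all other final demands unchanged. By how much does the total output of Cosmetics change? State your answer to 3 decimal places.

I − A =
  [   0.85     0.00     0.00    -0.20]
  [  -0.35     0.95     0.00     0.00]
  [  -0.05    -0.25     0.90    -0.25]
  [  -0.05     0.00    -0.25     1.00]
Compute the cofactors C_ij = (−1)^(i+j)·(3×3 minor ij) of I−A; the adjugate is their transpose:
adj(I−A) = Cᵀ =
  [ 0.795625   0.012500   0.047500   0.171000]
  [ 0.293125   0.700375   0.017500   0.063000]
  [ 0.146875   0.210000   0.798000   0.228875]
  [ 0.076500   0.053125   0.201875   0.726750]
det(I−A) = Σ_j (I−A)_1j·C_1j = (0.85)(0.795625) + (0.00)(0.293125) + (0.00)(0.146875) + (-0.20)(0.076500) = 0.66098125
(I − A)⁻¹ = adj(I−A) / det(I−A) ≈
  [   1.2037     0.0189     0.0719     0.2587]
  [   0.4435     1.0596     0.0265     0.0953]
  [   0.2222     0.3177     1.2073     0.3463]
  [   0.1157     0.0804     0.3054     1.0995]
Δx = (I − A)⁻¹ Δd with Δd having +50 in the Fishing component and 0 elsewhere.
So Δx_2 = L_23 · (+50), where L_23 = adj(I−A)_23 / det(I−A) = 0.017500 / 0.66098125.
Δx_2 = 0.017500 × (+50) / 0.66098125 = 0.875 / 0.66098125 ≈ 1.324.

Δx_2 = 1.324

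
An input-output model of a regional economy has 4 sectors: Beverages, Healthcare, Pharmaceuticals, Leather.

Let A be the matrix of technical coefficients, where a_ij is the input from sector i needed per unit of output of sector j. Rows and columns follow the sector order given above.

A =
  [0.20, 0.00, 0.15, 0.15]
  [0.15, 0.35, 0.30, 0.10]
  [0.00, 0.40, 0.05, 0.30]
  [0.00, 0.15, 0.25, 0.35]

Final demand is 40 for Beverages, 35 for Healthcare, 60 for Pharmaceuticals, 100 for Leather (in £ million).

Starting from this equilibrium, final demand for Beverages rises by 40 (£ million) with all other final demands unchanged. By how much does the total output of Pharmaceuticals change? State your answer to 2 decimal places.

Δx_P = 10.33

I − A =
  [   0.80     0.00    -0.15    -0.15]
  [  -0.15     0.65    -0.30    -0.10]
  [   0.00    -0.40     0.95    -0.30]
  [   0.00    -0.15    -0.25     0.65]
Compute the cofactors C_ij = (−1)^(i+j)·(3×3 minor ij) of I−A; the adjugate is their transpose:
adj(I−A) = Cᵀ =
  [ 0.236875   0.082125   0.092250   0.109875]
  [ 0.081375   0.434000   0.196250   0.176125]
  [ 0.045750   0.244000   0.322625   0.197000]
  [ 0.036375   0.194000   0.169375   0.389000]
det(I−A) = Σ_j (I−A)_1j·C_1j = (0.80)(0.236875) + (0.00)(0.081375) + (-0.15)(0.045750) + (-0.15)(0.036375) = 0.17718125
(I − A)⁻¹ = adj(I−A) / det(I−A) ≈
  [   1.3369     0.4635     0.5207     0.6201]
  [   0.4593     2.4495     1.1076     0.9940]
  [   0.2582     1.3771     1.8209     1.1119]
  [   0.2053     1.0949     0.9559     2.1955]
Δx = (I − A)⁻¹ Δd with Δd having +40 in the Beverages component and 0 elsewhere.
So Δx_P = L_PB · (+40), where L_PB = adj(I−A)_PB / det(I−A) = 0.045750 / 0.17718125.
Δx_P = 0.045750 × (+40) / 0.17718125 = 1.83 / 0.17718125 ≈ 10.33.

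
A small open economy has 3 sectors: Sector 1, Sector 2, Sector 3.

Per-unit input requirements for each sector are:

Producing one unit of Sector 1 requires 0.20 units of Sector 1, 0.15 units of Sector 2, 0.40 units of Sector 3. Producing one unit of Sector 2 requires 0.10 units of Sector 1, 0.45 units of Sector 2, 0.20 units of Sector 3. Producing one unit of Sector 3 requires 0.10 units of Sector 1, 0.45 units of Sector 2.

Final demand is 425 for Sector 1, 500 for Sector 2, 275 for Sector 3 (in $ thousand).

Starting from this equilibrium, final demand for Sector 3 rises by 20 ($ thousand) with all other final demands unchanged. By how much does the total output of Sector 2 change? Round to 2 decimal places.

I − A =
  [   0.80    -0.10    -0.10]
  [  -0.15     0.55    -0.45]
  [  -0.40    -0.20     1.00]
Cofactors of I−A, C_ij = (−1)^(i+j)·(minor ij) (rows/columns in the sector order above):
  C_11 = (0.55)(1.00) − (-0.45)(-0.20) = 0.4600
  C_12 = −[(-0.15)(1.00) − (-0.45)(-0.40)] = 0.3300
  C_13 = (-0.15)(-0.20) − (0.55)(-0.40) = 0.2500
  C_21 = −[(-0.10)(1.00) − (-0.10)(-0.20)] = 0.1200
  C_22 = (0.80)(1.00) − (-0.10)(-0.40) = 0.7600
  C_23 = −[(0.80)(-0.20) − (-0.10)(-0.40)] = 0.2000
  C_31 = (-0.10)(-0.45) − (-0.10)(0.55) = 0.1000
  C_32 = −[(0.80)(-0.45) − (-0.10)(-0.15)] = 0.3750
  C_33 = (0.80)(0.55) − (-0.10)(-0.15) = 0.4250
det(I−A) = Σ_j (I−A)_1j·C_1j = (0.80)(0.4600) + (-0.10)(0.3300) + (-0.10)(0.2500) = 0.3100
adj(I−A) = Cᵀ =
  [ 0.4600   0.1200   0.1000]
  [ 0.3300   0.7600   0.3750]
  [ 0.2500   0.2000   0.4250]
(I − A)⁻¹ = adj(I−A) / det(I−A) ≈
  [   1.4839     0.3871     0.3226]
  [   1.0645     2.4516     1.2097]
  [   0.8065     0.6452     1.3710]
Δx = (I − A)⁻¹ Δd with Δd having +20 in the Sector 3 component and 0 elsewhere.
So Δx_2 = L_23 · (+20), where L_23 = adj(I−A)_23 / det(I−A) = 0.3750 / 0.3100.
Δx_2 = 0.3750 × (+20) / 0.3100 = 7.50 / 0.3100 ≈ 24.19.

Δx_2 = 24.19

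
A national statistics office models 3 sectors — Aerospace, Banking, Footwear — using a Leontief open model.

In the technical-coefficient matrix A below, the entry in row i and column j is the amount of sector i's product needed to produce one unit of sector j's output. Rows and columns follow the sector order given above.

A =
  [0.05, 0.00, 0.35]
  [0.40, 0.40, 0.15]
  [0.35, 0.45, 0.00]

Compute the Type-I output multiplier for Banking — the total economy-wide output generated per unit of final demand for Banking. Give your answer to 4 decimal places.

I − A =
  [   0.95     0.00    -0.35]
  [  -0.40     0.60    -0.15]
  [  -0.35    -0.45     1.00]
Cofactors of I−A, C_ij = (−1)^(i+j)·(minor ij) (rows/columns in the sector order above):
  C_11 = (0.60)(1.00) − (-0.15)(-0.45) = 0.5325
  C_12 = −[(-0.40)(1.00) − (-0.15)(-0.35)] = 0.4525
  C_13 = (-0.40)(-0.45) − (0.60)(-0.35) = 0.3900
  C_21 = −[(0.00)(1.00) − (-0.35)(-0.45)] = 0.1575
  C_22 = (0.95)(1.00) − (-0.35)(-0.35) = 0.8275
  C_23 = −[(0.95)(-0.45) − (0.00)(-0.35)] = 0.4275
  C_31 = (0.00)(-0.15) − (-0.35)(0.60) = 0.2100
  C_32 = −[(0.95)(-0.15) − (-0.35)(-0.40)] = 0.2825
  C_33 = (0.95)(0.60) − (0.00)(-0.40) = 0.5700
det(I−A) = Σ_j (I−A)_1j·C_1j = (0.95)(0.5325) + (0.00)(0.4525) + (-0.35)(0.3900) = 0.369375
adj(I−A) = Cᵀ =
  [ 0.5325   0.1575   0.2100]
  [ 0.4525   0.8275   0.2825]
  [ 0.3900   0.4275   0.5700]
(I − A)⁻¹ = adj(I−A) / det(I−A) ≈
  [   1.44162     0.42640     0.56853]
  [   1.22504     2.24027     0.76481]
  [   1.05584     1.15736     1.54315]
The output multiplier for sector j is the column-j sum of the Leontief inverse (I − A)⁻¹ = adj(I−A) / det(I−A).
Column 2 of adj(I−A): (0.1575, 0.8275, 0.4275); det(I−A) = 0.369375.
m_2 = (0.1575 + 0.8275 + 0.4275) / 0.369375 = 1.4125 / 0.369375 ≈ 3.8240.

m_2 = 3.8240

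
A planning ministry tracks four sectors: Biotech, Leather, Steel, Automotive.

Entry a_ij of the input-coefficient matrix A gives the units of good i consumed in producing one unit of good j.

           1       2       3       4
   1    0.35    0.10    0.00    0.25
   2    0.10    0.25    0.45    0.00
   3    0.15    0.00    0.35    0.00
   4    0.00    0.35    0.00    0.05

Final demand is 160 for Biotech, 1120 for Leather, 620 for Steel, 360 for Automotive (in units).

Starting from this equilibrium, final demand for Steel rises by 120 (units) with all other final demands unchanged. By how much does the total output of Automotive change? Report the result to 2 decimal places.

Δx_4 = 44.37

I − A =
  [   0.65    -0.10     0.00    -0.25]
  [  -0.10     0.75    -0.45     0.00]
  [  -0.15     0.00     0.65     0.00]
  [   0.00    -0.35     0.00     0.95]
Compute the cofactors C_ij = (−1)^(i+j)·(3×3 minor ij) of I−A; the adjugate is their transpose:
adj(I−A) = Cᵀ =
  [ 0.463125   0.118625   0.082125   0.121875]
  [ 0.125875   0.401375   0.277875   0.033125]
  [ 0.106875   0.027375   0.444875   0.028125]
  [ 0.046375   0.147875   0.102375   0.303625]
det(I−A) = Σ_j (I−A)_1j·C_1j = (0.65)(0.463125) + (-0.10)(0.125875) + (0.00)(0.106875) + (-0.25)(0.046375) = 0.27685
(I − A)⁻¹ = adj(I−A) / det(I−A) ≈
  [   1.6728     0.4285     0.2966     0.4402]
  [   0.4547     1.4498     1.0037     0.1196]
  [   0.3860     0.0989     1.6069     0.1016]
  [   0.1675     0.5341     0.3698     1.0967]
Δx = (I − A)⁻¹ Δd with Δd having +120 in the Steel component and 0 elsewhere.
So Δx_4 = L_43 · (+120), where L_43 = adj(I−A)_43 / det(I−A) = 0.102375 / 0.27685.
Δx_4 = 0.102375 × (+120) / 0.27685 = 12.285 / 0.27685 ≈ 44.37.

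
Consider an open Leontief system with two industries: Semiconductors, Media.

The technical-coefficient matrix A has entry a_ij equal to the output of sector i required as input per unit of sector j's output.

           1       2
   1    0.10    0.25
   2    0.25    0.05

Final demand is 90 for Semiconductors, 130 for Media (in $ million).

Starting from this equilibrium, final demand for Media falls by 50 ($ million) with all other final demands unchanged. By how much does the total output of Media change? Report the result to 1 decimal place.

I − A =
  [   0.90    -0.25]
  [  -0.25     0.95]
det(I−A) = (0.90)(0.95) − (-0.25)(-0.25) = 0.7925
adj(I−A) = [[0.95, 0.25], [0.25, 0.90]]
(I − A)⁻¹ = adj(I−A) / det(I−A) ≈
  [   1.1987     0.3155]
  [   0.3155     1.1356]
Δx = (I − A)⁻¹ Δd with Δd having -50 in the Media component and 0 elsewhere.
So Δx_2 = L_22 · (-50), where L_22 = adj(I−A)_22 / det(I−A) = 0.90 / 0.7925.
Δx_2 = 0.90 × (-50) / 0.7925 = -45.00 / 0.7925 ≈ -56.8.

Δx_2 = -56.8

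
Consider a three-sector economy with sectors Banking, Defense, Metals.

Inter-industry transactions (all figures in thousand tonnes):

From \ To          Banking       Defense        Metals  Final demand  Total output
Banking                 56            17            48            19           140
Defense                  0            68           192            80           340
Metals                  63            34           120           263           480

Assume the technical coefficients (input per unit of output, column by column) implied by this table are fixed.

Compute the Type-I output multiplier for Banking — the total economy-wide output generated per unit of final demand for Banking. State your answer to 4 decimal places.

m_B = 3.7801

Technical coefficients a_ij = z_ij / X_j:
  a_BB = 56/140 = 0.40, a_DB = 0/140 = 0.00, a_MB = 63/140 = 0.45
  a_BD = 17/340 = 0.05, a_DD = 68/340 = 0.20, a_MD = 34/340 = 0.10
  a_BM = 48/480 = 0.10, a_DM = 192/480 = 0.40, a_MM = 120/480 = 0.25
I − A =
  [   0.60    -0.05    -0.10]
  [   0.00     0.80    -0.40]
  [  -0.45    -0.10     0.75]
Cofactors of I−A, C_ij = (−1)^(i+j)·(minor ij) (rows/columns in the sector order above):
  C_11 = (0.80)(0.75) − (-0.40)(-0.10) = 0.5600
  C_12 = −[(0.00)(0.75) − (-0.40)(-0.45)] = 0.1800
  C_13 = (0.00)(-0.10) − (0.80)(-0.45) = 0.3600
  C_21 = −[(-0.05)(0.75) − (-0.10)(-0.10)] = 0.0475
  C_22 = (0.60)(0.75) − (-0.10)(-0.45) = 0.4050
  C_23 = −[(0.60)(-0.10) − (-0.05)(-0.45)] = 0.0825
  C_31 = (-0.05)(-0.40) − (-0.10)(0.80) = 0.1000
  C_32 = −[(0.60)(-0.40) − (-0.10)(0.00)] = 0.2400
  C_33 = (0.60)(0.80) − (-0.05)(0.00) = 0.4800
det(I−A) = Σ_j (I−A)_1j·C_1j = (0.60)(0.5600) + (-0.05)(0.1800) + (-0.10)(0.3600) = 0.2910
adj(I−A) = Cᵀ =
  [ 0.5600   0.0475   0.1000]
  [ 0.1800   0.4050   0.2400]
  [ 0.3600   0.0825   0.4800]
(I − A)⁻¹ = adj(I−A) / det(I−A) ≈
  [   1.92440     0.16323     0.34364]
  [   0.61856     1.39175     0.82474]
  [   1.23711     0.28351     1.64948]
The output multiplier for sector j is the column-j sum of the Leontief inverse (I − A)⁻¹ = adj(I−A) / det(I−A).
Column B of adj(I−A): (0.5600, 0.1800, 0.3600); det(I−A) = 0.2910.
m_B = (0.5600 + 0.1800 + 0.3600) / 0.2910 = 1.10 / 0.2910 ≈ 3.7801.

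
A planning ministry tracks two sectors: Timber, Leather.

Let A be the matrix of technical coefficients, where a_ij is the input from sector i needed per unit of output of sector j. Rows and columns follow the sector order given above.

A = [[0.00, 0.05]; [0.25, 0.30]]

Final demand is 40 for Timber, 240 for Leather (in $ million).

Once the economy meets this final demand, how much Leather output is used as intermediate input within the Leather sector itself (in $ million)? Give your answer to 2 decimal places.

z_LL = 109.09

I − A =
  [   1.00    -0.05]
  [  -0.25     0.70]
det(I−A) = (1.00)(0.70) − (-0.05)(-0.25) = 0.6875
adj(I−A) = [[0.70, 0.05], [0.25, 1.00]]
(I − A)⁻¹ = adj(I−A) / det(I−A) ≈
  [   1.0182     0.0727]
  [   0.3636     1.4545]
First solve x = (I − A)⁻¹ d = adj(I−A)·d / det(I−A); in particular x_L = (0.25·40 + 1.00·240) / 0.6875 = 250.00 / 0.6875 ≈ 363.6364.
Intermediate flow from L to L: z_LL = a_LL · x_L = 0.30 × 250.00 / 0.6875 = 75.00 / 0.6875 ≈ 109.09.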